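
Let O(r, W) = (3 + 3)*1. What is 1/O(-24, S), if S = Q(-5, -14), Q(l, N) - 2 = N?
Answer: 1/6 ≈ 0.16667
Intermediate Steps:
Q(l, N) = 2 + N
S = -12 (S = 2 - 14 = -12)
O(r, W) = 6 (O(r, W) = 6*1 = 6)
1/O(-24, S) = 1/6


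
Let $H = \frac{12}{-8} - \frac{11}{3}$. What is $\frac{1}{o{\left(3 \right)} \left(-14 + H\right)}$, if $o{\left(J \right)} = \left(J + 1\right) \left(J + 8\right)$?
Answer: $- \frac{3}{2530} \approx -0.0011858$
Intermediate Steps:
$H = - \frac{31}{6}$ ($H = 12 \left(- \frac{1}{8}\right) - \frac{11}{3} = - \frac{3}{2} - \frac{11}{3} = - \frac{31}{6} \approx -5.1667$)
$o{\left(J \right)} = \left(1 + J\right) \left(8 + J\right)$
$\frac{1}{o{\left(3 \right)} \left(-14 + H\right)} = \frac{1}{\left(8 + 3^{2} + 9 \cdot 3\right) \left(-14 - \frac{31}{6}\right)} = \frac{1}{\left(8 + 9 + 27\right) \left(- \frac{115}{6}\right)} = \frac{1}{44 \left(- \frac{115}{6}\right)} = \frac{1}{- \frac{2530}{3}} = - \frac{3}{2530}$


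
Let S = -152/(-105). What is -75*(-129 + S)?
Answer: 66965/7 ≈ 9566.4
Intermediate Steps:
S = 152/105 (S = -152*(-1/105) = 152/105 ≈ 1.4476)
-75*(-129 + S) = -75*(-129 + 152/105) = -75*(-13393/105) = 66965/7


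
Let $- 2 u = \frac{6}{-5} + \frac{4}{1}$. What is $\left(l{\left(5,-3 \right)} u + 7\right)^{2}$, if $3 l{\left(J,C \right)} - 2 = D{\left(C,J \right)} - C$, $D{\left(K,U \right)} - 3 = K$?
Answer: $\frac{196}{9} \approx 21.778$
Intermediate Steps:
$D{\left(K,U \right)} = 3 + K$
$l{\left(J,C \right)} = \frac{5}{3}$ ($l{\left(J,C \right)} = \frac{2}{3} + \frac{\left(3 + C\right) - C}{3} = \frac{2}{3} + \frac{1}{3} \cdot 3 = \frac{2}{3} + 1 = \frac{5}{3}$)
$u = - \frac{7}{5}$ ($u = - \frac{\frac{6}{-5} + \frac{4}{1}}{2} = - \frac{6 \left(- \frac{1}{5}\right) + 4 \cdot 1}{2} = - \frac{- \frac{6}{5} + 4}{2} = \left(- \frac{1}{2}\right) \frac{14}{5} = - \frac{7}{5} \approx -1.4$)
$\left(l{\left(5,-3 \right)} u + 7\right)^{2} = \left(\frac{5}{3} \left(- \frac{7}{5}\right) + 7\right)^{2} = \left(- \frac{7}{3} + 7\right)^{2} = \left(\frac{14}{3}\right)^{2} = \frac{196}{9}$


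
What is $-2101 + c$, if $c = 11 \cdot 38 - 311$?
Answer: $-1994$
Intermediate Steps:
$c = 107$ ($c = 418 - 311 = 107$)
$-2101 + c = -2101 + 107 = -1994$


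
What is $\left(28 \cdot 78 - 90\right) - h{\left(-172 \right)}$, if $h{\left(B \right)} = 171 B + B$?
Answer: $31678$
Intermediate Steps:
$h{\left(B \right)} = 172 B$
$\left(28 \cdot 78 - 90\right) - h{\left(-172 \right)} = \left(28 \cdot 78 - 90\right) - 172 \left(-172\right) = \left(2184 - 90\right) - -29584 = 2094 + 29584 = 31678$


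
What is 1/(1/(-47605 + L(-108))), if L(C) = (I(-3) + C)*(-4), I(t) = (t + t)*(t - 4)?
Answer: -47341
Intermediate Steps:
I(t) = 2*t*(-4 + t) (I(t) = (2*t)*(-4 + t) = 2*t*(-4 + t))
L(C) = -168 - 4*C (L(C) = (2*(-3)*(-4 - 3) + C)*(-4) = (2*(-3)*(-7) + C)*(-4) = (42 + C)*(-4) = -168 - 4*C)
1/(1/(-47605 + L(-108))) = 1/(1/(-47605 + (-168 - 4*(-108)))) = 1/(1/(-47605 + (-168 + 432))) = 1/(1/(-47605 + 264)) = 1/(1/(-47341)) = 1/(-1/47341) = -47341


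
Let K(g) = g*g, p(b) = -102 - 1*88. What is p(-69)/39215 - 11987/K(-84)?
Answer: -94282169/55340208 ≈ -1.7037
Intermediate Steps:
p(b) = -190 (p(b) = -102 - 88 = -190)
K(g) = g²
p(-69)/39215 - 11987/K(-84) = -190/39215 - 11987/((-84)²) = -190*1/39215 - 11987/7056 = -38/7843 - 11987*1/7056 = -38/7843 - 11987/7056 = -94282169/55340208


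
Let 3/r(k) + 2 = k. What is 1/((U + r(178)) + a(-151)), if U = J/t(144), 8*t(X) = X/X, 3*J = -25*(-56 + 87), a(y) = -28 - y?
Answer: -528/1026247 ≈ -0.00051450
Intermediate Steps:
r(k) = 3/(-2 + k)
J = -775/3 (J = (-25*(-56 + 87))/3 = (-25*31)/3 = (1/3)*(-775) = -775/3 ≈ -258.33)
t(X) = 1/8 (t(X) = (X/X)/8 = (1/8)*1 = 1/8)
U = -6200/3 (U = -775/(3*1/8) = -775/3*8 = -6200/3 ≈ -2066.7)
1/((U + r(178)) + a(-151)) = 1/((-6200/3 + 3/(-2 + 178)) + (-28 - 1*(-151))) = 1/((-6200/3 + 3/176) + (-28 + 151)) = 1/((-6200/3 + 3*(1/176)) + 123) = 1/((-6200/3 + 3/176) + 123) = 1/(-1091191/528 + 123) = 1/(-1026247/528) = -528/1026247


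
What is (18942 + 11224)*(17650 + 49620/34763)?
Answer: 18510357450620/34763 ≈ 5.3247e+8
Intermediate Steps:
(18942 + 11224)*(17650 + 49620/34763) = 30166*(17650 + 49620*(1/34763)) = 30166*(17650 + 49620/34763) = 30166*(613616570/34763) = 18510357450620/34763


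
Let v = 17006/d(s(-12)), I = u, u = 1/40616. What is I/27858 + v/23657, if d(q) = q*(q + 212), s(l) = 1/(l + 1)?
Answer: -776092281938287/20798296879146192 ≈ -0.037315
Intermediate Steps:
s(l) = 1/(1 + l)
u = 1/40616 ≈ 2.4621e-5
d(q) = q*(212 + q)
I = 1/40616 ≈ 2.4621e-5
v = -2057726/2331 (v = 17006/(((212 + 1/(1 - 12))/(1 - 12))) = 17006/(((212 + 1/(-11))/(-11))) = 17006/((-(212 - 1/11)/11)) = 17006/((-1/11*2331/11)) = 17006/(-2331/121) = 17006*(-121/2331) = -2057726/2331 ≈ -882.77)
I/27858 + v/23657 = (1/40616)/27858 - 2057726/2331/23657 = (1/40616)*(1/27858) - 2057726/2331*1/23657 = 1/1131480528 - 2057726/55144467 = -776092281938287/20798296879146192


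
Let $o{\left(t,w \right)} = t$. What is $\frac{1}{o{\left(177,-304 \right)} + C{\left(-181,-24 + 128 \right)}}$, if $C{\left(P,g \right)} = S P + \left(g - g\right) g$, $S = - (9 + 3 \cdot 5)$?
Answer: $\frac{1}{4521} \approx 0.00022119$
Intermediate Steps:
$S = -24$ ($S = - (9 + 15) = \left(-1\right) 24 = -24$)
$C{\left(P,g \right)} = - 24 P$ ($C{\left(P,g \right)} = - 24 P + \left(g - g\right) g = - 24 P + 0 g = - 24 P + 0 = - 24 P$)
$\frac{1}{o{\left(177,-304 \right)} + C{\left(-181,-24 + 128 \right)}} = \frac{1}{177 - -4344} = \frac{1}{177 + 4344} = \frac{1}{4521}$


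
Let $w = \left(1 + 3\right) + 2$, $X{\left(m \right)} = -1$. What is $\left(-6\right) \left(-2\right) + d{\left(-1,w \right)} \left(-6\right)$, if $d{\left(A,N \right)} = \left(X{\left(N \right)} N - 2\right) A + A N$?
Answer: $0$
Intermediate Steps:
$w = 6$ ($w = 4 + 2 = 6$)
$d{\left(A,N \right)} = A N + A \left(-2 - N\right)$ ($d{\left(A,N \right)} = \left(- N - 2\right) A + A N = \left(-2 - N\right) A + A N = A \left(-2 - N\right) + A N = A N + A \left(-2 - N\right)$)
$\left(-6\right) \left(-2\right) + d{\left(-1,w \right)} \left(-6\right) = \left(-6\right) \left(-2\right) + \left(-2\right) \left(-1\right) \left(-6\right) = 12 + 2 \left(-6\right) = 12 - 12 = 0$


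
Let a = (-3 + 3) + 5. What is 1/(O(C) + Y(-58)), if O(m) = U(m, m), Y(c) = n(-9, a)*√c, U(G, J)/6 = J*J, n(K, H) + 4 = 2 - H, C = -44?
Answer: 5808/67467149 + 7*I*√58/134934298 ≈ 8.6086e-5 + 3.9508e-7*I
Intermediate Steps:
a = 5 (a = 0 + 5 = 5)
n(K, H) = -2 - H (n(K, H) = -4 + (2 - H) = -2 - H)
U(G, J) = 6*J² (U(G, J) = 6*(J*J) = 6*J²)
Y(c) = -7*√c (Y(c) = (-2 - 1*5)*√c = (-2 - 5)*√c = -7*√c)
O(m) = 6*m²
1/(O(C) + Y(-58)) = 1/(6*(-44)² - 7*I*√58) = 1/(6*1936 - 7*I*√58) = 1/(11616 - 7*I*√58)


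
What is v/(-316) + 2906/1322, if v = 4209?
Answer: -2323001/208876 ≈ -11.121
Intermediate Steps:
v/(-316) + 2906/1322 = 4209/(-316) + 2906/1322 = 4209*(-1/316) + 2906*(1/1322) = -4209/316 + 1453/661 = -2323001/208876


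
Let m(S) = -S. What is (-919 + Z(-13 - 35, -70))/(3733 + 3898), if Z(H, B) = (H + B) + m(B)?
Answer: -967/7631 ≈ -0.12672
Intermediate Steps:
Z(H, B) = H (Z(H, B) = (H + B) - B = (B + H) - B = H)
(-919 + Z(-13 - 35, -70))/(3733 + 3898) = (-919 + (-13 - 35))/(3733 + 3898) = (-919 - 48)/7631 = -967*1/7631 = -967/7631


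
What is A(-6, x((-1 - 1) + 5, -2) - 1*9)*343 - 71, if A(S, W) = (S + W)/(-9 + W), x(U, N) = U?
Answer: 1017/5 ≈ 203.40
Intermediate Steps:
A(S, W) = (S + W)/(-9 + W)
A(-6, x((-1 - 1) + 5, -2) - 1*9)*343 - 71 = ((-6 + (((-1 - 1) + 5) - 1*9))/(-9 + (((-1 - 1) + 5) - 1*9)))*343 - 71 = ((-6 + ((-2 + 5) - 9))/(-9 + ((-2 + 5) - 9)))*343 - 71 = ((-6 + (3 - 9))/(-9 + (3 - 9)))*343 - 71 = ((-6 - 6)/(-9 - 6))*343 - 71 = (-12/(-15))*343 - 71 = -1/15*(-12)*343 - 71 = (4/5)*343 - 71 = 1372/5 - 71 = 1017/5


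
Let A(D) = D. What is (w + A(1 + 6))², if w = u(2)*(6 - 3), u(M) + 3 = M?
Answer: 16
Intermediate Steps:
u(M) = -3 + M
w = -3 (w = (-3 + 2)*(6 - 3) = -1*3 = -3)
(w + A(1 + 6))² = (-3 + (1 + 6))² = (-3 + 7)² = 4² = 16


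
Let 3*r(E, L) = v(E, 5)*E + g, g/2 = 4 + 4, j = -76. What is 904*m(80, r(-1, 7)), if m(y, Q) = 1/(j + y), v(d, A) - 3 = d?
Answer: 226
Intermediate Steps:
v(d, A) = 3 + d
g = 16 (g = 2*(4 + 4) = 2*8 = 16)
r(E, L) = 16/3 + E*(3 + E)/3 (r(E, L) = ((3 + E)*E + 16)/3 = (E*(3 + E) + 16)/3 = (16 + E*(3 + E))/3 = 16/3 + E*(3 + E)/3)
m(y, Q) = 1/(-76 + y)
904*m(80, r(-1, 7)) = 904/(-76 + 80) = 904/4 = 904*(¼) = 226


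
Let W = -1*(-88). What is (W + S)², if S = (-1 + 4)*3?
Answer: 9409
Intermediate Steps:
W = 88
S = 9 (S = 3*3 = 9)
(W + S)² = (88 + 9)² = 97² = 9409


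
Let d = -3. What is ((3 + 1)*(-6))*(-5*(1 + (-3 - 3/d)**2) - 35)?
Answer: 1440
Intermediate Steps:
((3 + 1)*(-6))*(-5*(1 + (-3 - 3/d)**2) - 35) = ((3 + 1)*(-6))*(-5*(1 + (-3 - 3/(-3))**2) - 35) = (4*(-6))*(-5*(1 + (-3 - 3*(-1/3))**2) - 35) = -24*(-5*(1 + (-3 + 1)**2) - 35) = -24*(-5*(1 + (-2)**2) - 35) = -24*(-5*(1 + 4) - 35) = -24*(-5*5 - 35) = -24*(-25 - 35) = -24*(-60) = 1440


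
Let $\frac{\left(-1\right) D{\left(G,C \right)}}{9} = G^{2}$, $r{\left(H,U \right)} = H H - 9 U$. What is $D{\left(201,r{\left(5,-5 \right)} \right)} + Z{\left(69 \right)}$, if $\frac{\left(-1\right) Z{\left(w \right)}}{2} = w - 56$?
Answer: $-363635$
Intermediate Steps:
$r{\left(H,U \right)} = H^{2} - 9 U$
$D{\left(G,C \right)} = - 9 G^{2}$
$Z{\left(w \right)} = 112 - 2 w$ ($Z{\left(w \right)} = - 2 \left(w - 56\right) = - 2 \left(-56 + w\right) = 112 - 2 w$)
$D{\left(201,r{\left(5,-5 \right)} \right)} + Z{\left(69 \right)} = - 9 \cdot 201^{2} + \left(112 - 138\right) = \left(-9\right) 40401 + \left(112 - 138\right) = -363609 - 26 = -363635$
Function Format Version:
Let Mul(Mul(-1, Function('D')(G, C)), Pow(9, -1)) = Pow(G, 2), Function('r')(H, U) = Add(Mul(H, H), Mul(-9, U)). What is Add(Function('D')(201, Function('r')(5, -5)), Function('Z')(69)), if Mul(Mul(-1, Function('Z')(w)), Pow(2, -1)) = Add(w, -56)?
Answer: -363635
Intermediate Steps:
Function('r')(H, U) = Add(Pow(H, 2), Mul(-9, U))
Function('D')(G, C) = Mul(-9, Pow(G, 2))
Function('Z')(w) = Add(112, Mul(-2, w)) (Function('Z')(w) = Mul(-2, Add(w, -56)) = Mul(-2, Add(-56, w)) = Add(112, Mul(-2, w)))
Add(Function('D')(201, Function('r')(5, -5)), Function('Z')(69)) = Add(Mul(-9, Pow(201, 2)), Add(112, Mul(-2, 69))) = Add(Mul(-9, 40401), Add(112, -138)) = Add(-363609, -26) = -363635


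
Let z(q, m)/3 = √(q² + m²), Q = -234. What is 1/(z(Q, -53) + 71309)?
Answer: 71309/5084455396 - 3*√57565/5084455396 ≈ 1.3883e-5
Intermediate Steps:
z(q, m) = 3*√(m² + q²) (z(q, m) = 3*√(q² + m²) = 3*√(m² + q²))
1/(z(Q, -53) + 71309) = 1/(3*√((-53)² + (-234)²) + 71309) = 1/(3*√(2809 + 54756) + 71309) = 1/(3*√57565 + 71309) = 1/(71309 + 3*√57565)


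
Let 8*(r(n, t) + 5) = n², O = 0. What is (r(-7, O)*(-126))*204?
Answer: -28917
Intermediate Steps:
r(n, t) = -5 + n²/8
(r(-7, O)*(-126))*204 = ((-5 + (⅛)*(-7)²)*(-126))*204 = ((-5 + (⅛)*49)*(-126))*204 = ((-5 + 49/8)*(-126))*204 = ((9/8)*(-126))*204 = -567/4*204 = -28917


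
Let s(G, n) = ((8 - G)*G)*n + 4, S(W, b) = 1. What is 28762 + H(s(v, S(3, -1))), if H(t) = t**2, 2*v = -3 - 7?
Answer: 32483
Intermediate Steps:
v = -5 (v = (-3 - 7)/2 = (1/2)*(-10) = -5)
s(G, n) = 4 + G*n*(8 - G) (s(G, n) = (G*(8 - G))*n + 4 = G*n*(8 - G) + 4 = 4 + G*n*(8 - G))
28762 + H(s(v, S(3, -1))) = 28762 + (4 - 1*1*(-5)**2 + 8*(-5)*1)**2 = 28762 + (4 - 1*1*25 - 40)**2 = 28762 + (4 - 25 - 40)**2 = 28762 + (-61)**2 = 28762 + 3721 = 32483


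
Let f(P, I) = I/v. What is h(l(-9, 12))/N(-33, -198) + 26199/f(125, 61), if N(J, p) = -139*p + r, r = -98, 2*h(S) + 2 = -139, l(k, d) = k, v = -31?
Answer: -44545853913/3345728 ≈ -13314.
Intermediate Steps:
h(S) = -141/2 (h(S) = -1 + (½)*(-139) = -1 - 139/2 = -141/2)
N(J, p) = -98 - 139*p (N(J, p) = -139*p - 98 = -98 - 139*p)
f(P, I) = -I/31 (f(P, I) = I/(-31) = I*(-1/31) = -I/31)
h(l(-9, 12))/N(-33, -198) + 26199/f(125, 61) = -141/(2*(-98 - 139*(-198))) + 26199/((-1/31*61)) = -141/(2*(-98 + 27522)) + 26199/(-61/31) = -141/2/27424 + 26199*(-31/61) = -141/2*1/27424 - 812169/61 = -141/54848 - 812169/61 = -44545853913/3345728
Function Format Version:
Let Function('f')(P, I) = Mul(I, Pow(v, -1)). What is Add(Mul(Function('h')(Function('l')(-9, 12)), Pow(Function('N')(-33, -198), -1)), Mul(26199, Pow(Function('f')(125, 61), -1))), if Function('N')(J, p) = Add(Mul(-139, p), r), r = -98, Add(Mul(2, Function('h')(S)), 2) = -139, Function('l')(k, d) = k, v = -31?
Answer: Rational(-44545853913, 3345728) ≈ -13314.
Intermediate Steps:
Function('h')(S) = Rational(-141, 2) (Function('h')(S) = Add(-1, Mul(Rational(1, 2), -139)) = Add(-1, Rational(-139, 2)) = Rational(-141, 2))
Function('N')(J, p) = Add(-98, Mul(-139, p)) (Function('N')(J, p) = Add(Mul(-139, p), -98) = Add(-98, Mul(-139, p)))
Function('f')(P, I) = Mul(Rational(-1, 31), I) (Function('f')(P, I) = Mul(I, Pow(-31, -1)) = Mul(I, Rational(-1, 31)) = Mul(Rational(-1, 31), I))
Add(Mul(Function('h')(Function('l')(-9, 12)), Pow(Function('N')(-33, -198), -1)), Mul(26199, Pow(Function('f')(125, 61), -1))) = Add(Mul(Rational(-141, 2), Pow(Add(-98, Mul(-139, -198)), -1)), Mul(26199, Pow(Mul(Rational(-1, 31), 61), -1))) = Add(Mul(Rational(-141, 2), Pow(Add(-98, 27522), -1)), Mul(26199, Pow(Rational(-61, 31), -1))) = Add(Mul(Rational(-141, 2), Pow(27424, -1)), Mul(26199, Rational(-31, 61))) = Add(Mul(Rational(-141, 2), Rational(1, 27424)), Rational(-812169, 61)) = Add(Rational(-141, 54848), Rational(-812169, 61)) = Rational(-44545853913, 3345728)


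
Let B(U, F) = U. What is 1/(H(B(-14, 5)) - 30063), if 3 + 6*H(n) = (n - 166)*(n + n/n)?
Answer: -2/59347 ≈ -3.3700e-5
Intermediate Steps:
H(n) = -1/2 + (1 + n)*(-166 + n)/6 (H(n) = -1/2 + ((n - 166)*(n + n/n))/6 = -1/2 + ((-166 + n)*(n + 1))/6 = -1/2 + ((-166 + n)*(1 + n))/6 = -1/2 + ((1 + n)*(-166 + n))/6 = -1/2 + (1 + n)*(-166 + n)/6)
1/(H(B(-14, 5)) - 30063) = 1/((-169/6 - 55/2*(-14) + (1/6)*(-14)**2) - 30063) = 1/((-169/6 + 385 + (1/6)*196) - 30063) = 1/((-169/6 + 385 + 98/3) - 30063) = 1/(779/2 - 30063) = 1/(-59347/2) = -2/59347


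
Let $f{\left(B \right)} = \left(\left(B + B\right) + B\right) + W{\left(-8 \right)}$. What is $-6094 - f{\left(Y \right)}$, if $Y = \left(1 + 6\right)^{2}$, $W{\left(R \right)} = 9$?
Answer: $-6250$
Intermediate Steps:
$Y = 49$ ($Y = 7^{2} = 49$)
$f{\left(B \right)} = 9 + 3 B$ ($f{\left(B \right)} = \left(\left(B + B\right) + B\right) + 9 = \left(2 B + B\right) + 9 = 3 B + 9 = 9 + 3 B$)
$-6094 - f{\left(Y \right)} = -6094 - \left(9 + 3 \cdot 49\right) = -6094 - \left(9 + 147\right) = -6094 - 156 = -6250$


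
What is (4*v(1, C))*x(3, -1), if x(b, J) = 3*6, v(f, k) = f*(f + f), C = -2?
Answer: 144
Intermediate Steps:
v(f, k) = 2*f² (v(f, k) = f*(2*f) = 2*f²)
x(b, J) = 18
(4*v(1, C))*x(3, -1) = (4*(2*1²))*18 = (4*(2*1))*18 = (4*2)*18 = 8*18 = 144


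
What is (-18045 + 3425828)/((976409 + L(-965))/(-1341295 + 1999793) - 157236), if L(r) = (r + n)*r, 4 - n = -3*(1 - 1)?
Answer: -1122009144967/51768843877 ≈ -21.673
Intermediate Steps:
n = 4 (n = 4 - (-3)*(1 - 1) = 4 - (-3)*0 = 4 - 1*0 = 4 + 0 = 4)
L(r) = r*(4 + r) (L(r) = (r + 4)*r = (4 + r)*r = r*(4 + r))
(-18045 + 3425828)/((976409 + L(-965))/(-1341295 + 1999793) - 157236) = (-18045 + 3425828)/((976409 - 965*(4 - 965))/(-1341295 + 1999793) - 157236) = 3407783/((976409 - 965*(-961))/658498 - 157236) = 3407783/((976409 + 927365)*(1/658498) - 157236) = 3407783/(1903774*(1/658498) - 157236) = 3407783/(951887/329249 - 157236) = 3407783/(-51768843877/329249) = 3407783*(-329249/51768843877) = -1122009144967/51768843877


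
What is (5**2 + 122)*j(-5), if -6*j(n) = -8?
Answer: 196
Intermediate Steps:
j(n) = 4/3 (j(n) = -1/6*(-8) = 4/3)
(5**2 + 122)*j(-5) = (5**2 + 122)*(4/3) = (25 + 122)*(4/3) = 147*(4/3) = 196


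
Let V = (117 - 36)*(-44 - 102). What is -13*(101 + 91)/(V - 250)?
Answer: 624/3019 ≈ 0.20669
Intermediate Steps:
V = -11826 (V = 81*(-146) = -11826)
-13*(101 + 91)/(V - 250) = -13*(101 + 91)/(-11826 - 250) = -2496/(-12076) = -2496*(-1)/12076 = -13*(-48/3019) = 624/3019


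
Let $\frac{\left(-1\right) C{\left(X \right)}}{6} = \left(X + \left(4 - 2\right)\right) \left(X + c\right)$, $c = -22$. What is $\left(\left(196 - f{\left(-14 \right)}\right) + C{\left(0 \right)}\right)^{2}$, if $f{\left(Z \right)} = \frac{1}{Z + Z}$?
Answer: $\frac{165920161}{784} \approx 2.1163 \cdot 10^{5}$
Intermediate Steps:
$f{\left(Z \right)} = \frac{1}{2 Z}$
$C{\left(X \right)} = - 6 \left(-22 + X\right) \left(2 + X\right)$ ($C{\left(X \right)} = - 6 \left(X + \left(4 - 2\right)\right) \left(X - 22\right) = - 6 \left(X + \left(4 - 2\right)\right) \left(-22 + X\right) = - 6 \left(X + 2\right) \left(-22 + X\right) = - 6 \left(2 + X\right) \left(-22 + X\right) = - 6 \left(-22 + X\right) \left(2 + X\right)$)
$\left(\left(196 - f{\left(-14 \right)}\right) + C{\left(0 \right)}\right)^{2} = \left(\left(196 - \frac{1}{2 \left(-14\right)}\right) + \left(264 - 6 \cdot 0^{2} + 120 \cdot 0\right)\right)^{2} = \left(\left(196 - \frac{1}{2} \left(- \frac{1}{14}\right)\right) + \left(264 - 0 + 0\right)\right)^{2} = \left(\left(196 - - \frac{1}{28}\right) + \left(264 + 0 + 0\right)\right)^{2} = \left(\left(196 + \frac{1}{28}\right) + 264\right)^{2} = \left(\frac{5489}{28} + 264\right)^{2} = \left(\frac{12881}{28}\right)^{2} = \frac{165920161}{784}$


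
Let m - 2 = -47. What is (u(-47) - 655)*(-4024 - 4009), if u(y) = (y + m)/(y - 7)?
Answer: 141694087/27 ≈ 5.2479e+6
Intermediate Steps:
m = -45 (m = 2 - 47 = -45)
u(y) = (-45 + y)/(-7 + y) (u(y) = (y - 45)/(y - 7) = (-45 + y)/(-7 + y))
(u(-47) - 655)*(-4024 - 4009) = ((-45 - 47)/(-7 - 47) - 655)*(-4024 - 4009) = (-92/(-54) - 655)*(-8033) = (-1/54*(-92) - 655)*(-8033) = (46/27 - 655)*(-8033) = -17639/27*(-8033) = 141694087/27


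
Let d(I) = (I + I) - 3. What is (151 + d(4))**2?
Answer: 24336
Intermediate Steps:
d(I) = -3 + 2*I (d(I) = 2*I - 3 = -3 + 2*I)
(151 + d(4))**2 = (151 + (-3 + 2*4))**2 = (151 + (-3 + 8))**2 = (151 + 5)**2 = 156**2 = 24336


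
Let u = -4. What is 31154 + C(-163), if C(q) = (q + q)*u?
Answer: 32458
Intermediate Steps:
C(q) = -8*q (C(q) = (q + q)*(-4) = (2*q)*(-4) = -8*q)
31154 + C(-163) = 31154 - 8*(-163) = 31154 + 1304 = 32458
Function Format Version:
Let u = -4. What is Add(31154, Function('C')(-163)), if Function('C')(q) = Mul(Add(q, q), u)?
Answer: 32458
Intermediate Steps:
Function('C')(q) = Mul(-8, q) (Function('C')(q) = Mul(Add(q, q), -4) = Mul(Mul(2, q), -4) = Mul(-8, q))
Add(31154, Function('C')(-163)) = Add(31154, Mul(-8, -163)) = Add(31154, 1304) = 32458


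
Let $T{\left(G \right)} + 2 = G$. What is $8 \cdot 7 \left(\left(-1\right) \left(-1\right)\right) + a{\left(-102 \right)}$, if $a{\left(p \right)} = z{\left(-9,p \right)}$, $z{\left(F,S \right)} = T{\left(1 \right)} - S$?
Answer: $157$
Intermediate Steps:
$T{\left(G \right)} = -2 + G$
$z{\left(F,S \right)} = -1 - S$ ($z{\left(F,S \right)} = \left(-2 + 1\right) - S = -1 - S$)
$a{\left(p \right)} = -1 - p$
$8 \cdot 7 \left(\left(-1\right) \left(-1\right)\right) + a{\left(-102 \right)} = 8 \cdot 7 \left(\left(-1\right) \left(-1\right)\right) - -101 = 56 \cdot 1 + \left(-1 + 102\right) = 56 + 101 = 157$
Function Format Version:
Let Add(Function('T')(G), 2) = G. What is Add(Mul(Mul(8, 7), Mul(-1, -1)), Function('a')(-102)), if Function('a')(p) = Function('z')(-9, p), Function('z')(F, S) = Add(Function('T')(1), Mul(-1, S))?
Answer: 157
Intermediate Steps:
Function('T')(G) = Add(-2, G)
Function('z')(F, S) = Add(-1, Mul(-1, S)) (Function('z')(F, S) = Add(Add(-2, 1), Mul(-1, S)) = Add(-1, Mul(-1, S)))
Function('a')(p) = Add(-1, Mul(-1, p))
Add(Mul(Mul(8, 7), Mul(-1, -1)), Function('a')(-102)) = Add(Mul(Mul(8, 7), Mul(-1, -1)), Add(-1, Mul(-1, -102))) = Add(Mul(56, 1), Add(-1, 102)) = Add(56, 101) = 157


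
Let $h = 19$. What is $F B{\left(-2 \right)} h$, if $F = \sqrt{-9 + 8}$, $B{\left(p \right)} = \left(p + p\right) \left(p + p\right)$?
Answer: $304 i \approx 304.0 i$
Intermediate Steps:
$B{\left(p \right)} = 4 p^{2}$ ($B{\left(p \right)} = 2 p 2 p = 4 p^{2}$)
$F = i$ ($F = \sqrt{-1} = i \approx 1.0 i$)
$F B{\left(-2 \right)} h = i 4 \left(-2\right)^{2} \cdot 19 = i 4 \cdot 4 \cdot 19 = i 16 \cdot 19 = 16 i 19 = 304 i$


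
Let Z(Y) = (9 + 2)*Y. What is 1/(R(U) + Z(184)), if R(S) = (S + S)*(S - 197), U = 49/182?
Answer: 338/648307 ≈ 0.00052136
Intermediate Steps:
U = 7/26 (U = 49*(1/182) = 7/26 ≈ 0.26923)
Z(Y) = 11*Y
R(S) = 2*S*(-197 + S) (R(S) = (2*S)*(-197 + S) = 2*S*(-197 + S))
1/(R(U) + Z(184)) = 1/(2*(7/26)*(-197 + 7/26) + 11*184) = 1/(2*(7/26)*(-5115/26) + 2024) = 1/(-35805/338 + 2024) = 1/(648307/338) = 338/648307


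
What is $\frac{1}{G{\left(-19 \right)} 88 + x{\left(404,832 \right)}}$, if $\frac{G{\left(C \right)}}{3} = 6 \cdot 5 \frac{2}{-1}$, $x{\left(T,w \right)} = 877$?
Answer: $- \frac{1}{14963} \approx -6.6831 \cdot 10^{-5}$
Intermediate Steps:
$G{\left(C \right)} = -180$ ($G{\left(C \right)} = 3 \cdot 6 \cdot 5 \frac{2}{-1} = 3 \cdot 30 \cdot 2 \left(-1\right) = 3 \cdot 30 \left(-2\right) = 3 \left(-60\right) = -180$)
$\frac{1}{G{\left(-19 \right)} 88 + x{\left(404,832 \right)}} = \frac{1}{\left(-180\right) 88 + 877} = \frac{1}{-15840 + 877} = \frac{1}{-14963} = - \frac{1}{14963}$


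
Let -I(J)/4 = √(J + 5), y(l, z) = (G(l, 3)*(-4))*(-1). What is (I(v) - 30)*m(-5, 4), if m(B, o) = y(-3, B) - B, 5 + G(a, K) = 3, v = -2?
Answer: 90 + 12*√3 ≈ 110.78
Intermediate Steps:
G(a, K) = -2 (G(a, K) = -5 + 3 = -2)
y(l, z) = -8 (y(l, z) = -2*(-4)*(-1) = 8*(-1) = -8)
m(B, o) = -8 - B
I(J) = -4*√(5 + J) (I(J) = -4*√(J + 5) = -4*√(5 + J))
(I(v) - 30)*m(-5, 4) = (-4*√(5 - 2) - 30)*(-8 - 1*(-5)) = (-4*√3 - 30)*(-8 + 5) = (-30 - 4*√3)*(-3) = 90 + 12*√3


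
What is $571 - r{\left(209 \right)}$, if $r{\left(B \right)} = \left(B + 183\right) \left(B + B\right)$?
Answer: $-163285$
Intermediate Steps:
$r{\left(B \right)} = 2 B \left(183 + B\right)$ ($r{\left(B \right)} = \left(183 + B\right) 2 B = 2 B \left(183 + B\right)$)
$571 - r{\left(209 \right)} = 571 - 2 \cdot 209 \left(183 + 209\right) = 571 - 2 \cdot 209 \cdot 392 = 571 - 163856 = -163285$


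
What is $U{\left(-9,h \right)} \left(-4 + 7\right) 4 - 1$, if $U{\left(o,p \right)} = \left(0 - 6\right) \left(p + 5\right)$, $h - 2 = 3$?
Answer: $-721$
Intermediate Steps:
$h = 5$ ($h = 2 + 3 = 5$)
$U{\left(o,p \right)} = -30 - 6 p$ ($U{\left(o,p \right)} = - 6 \left(5 + p\right) = -30 - 6 p$)
$U{\left(-9,h \right)} \left(-4 + 7\right) 4 - 1 = \left(-30 - 30\right) \left(-4 + 7\right) 4 - 1 = \left(-30 - 30\right) 3 \cdot 4 - 1 = \left(-60\right) 12 - 1 = -720 - 1 = -721$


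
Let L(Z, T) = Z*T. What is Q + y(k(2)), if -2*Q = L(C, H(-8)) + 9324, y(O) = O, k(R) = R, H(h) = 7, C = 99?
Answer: -10013/2 ≈ -5006.5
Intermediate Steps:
L(Z, T) = T*Z
Q = -10017/2 (Q = -(7*99 + 9324)/2 = -(693 + 9324)/2 = -½*10017 = -10017/2 ≈ -5008.5)
Q + y(k(2)) = -10017/2 + 2 = -10013/2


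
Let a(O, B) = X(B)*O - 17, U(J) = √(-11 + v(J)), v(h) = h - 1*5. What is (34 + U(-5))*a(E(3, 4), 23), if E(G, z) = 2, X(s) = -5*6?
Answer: -2618 - 77*I*√21 ≈ -2618.0 - 352.86*I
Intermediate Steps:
X(s) = -30
v(h) = -5 + h (v(h) = h - 5 = -5 + h)
U(J) = √(-16 + J) (U(J) = √(-11 + (-5 + J)) = √(-16 + J))
a(O, B) = -17 - 30*O (a(O, B) = -30*O - 17 = -17 - 30*O)
(34 + U(-5))*a(E(3, 4), 23) = (34 + √(-16 - 5))*(-17 - 30*2) = (34 + √(-21))*(-17 - 60) = (34 + I*√21)*(-77) = -2618 - 77*I*√21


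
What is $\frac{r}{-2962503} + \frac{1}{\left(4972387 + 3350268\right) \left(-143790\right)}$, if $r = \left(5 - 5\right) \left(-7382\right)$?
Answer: $- \frac{1}{1196714562450} \approx -8.3562 \cdot 10^{-13}$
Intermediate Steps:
$r = 0$ ($r = 0 \left(-7382\right) = 0$)
$\frac{r}{-2962503} + \frac{1}{\left(4972387 + 3350268\right) \left(-143790\right)} = \frac{0}{-2962503} + \frac{1}{\left(4972387 + 3350268\right) \left(-143790\right)} = 0 \left(- \frac{1}{2962503}\right) + \frac{1}{8322655} \left(- \frac{1}{143790}\right) = 0 + \frac{1}{8322655} \left(- \frac{1}{143790}\right) = 0 - \frac{1}{1196714562450} = - \frac{1}{1196714562450}$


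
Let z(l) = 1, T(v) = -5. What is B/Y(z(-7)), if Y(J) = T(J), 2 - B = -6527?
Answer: -6529/5 ≈ -1305.8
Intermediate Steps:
B = 6529 (B = 2 - 1*(-6527) = 2 + 6527 = 6529)
Y(J) = -5
B/Y(z(-7)) = 6529/(-5) = 6529*(-⅕) = -6529/5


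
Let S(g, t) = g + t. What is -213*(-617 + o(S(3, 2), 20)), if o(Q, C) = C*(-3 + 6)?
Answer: 118641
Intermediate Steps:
o(Q, C) = 3*C (o(Q, C) = C*3 = 3*C)
-213*(-617 + o(S(3, 2), 20)) = -213*(-617 + 3*20) = -213*(-617 + 60) = -213*(-557) = 118641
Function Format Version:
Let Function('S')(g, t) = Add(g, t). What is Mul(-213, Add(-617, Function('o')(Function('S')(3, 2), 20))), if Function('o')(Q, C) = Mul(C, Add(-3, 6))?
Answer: 118641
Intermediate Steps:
Function('o')(Q, C) = Mul(3, C) (Function('o')(Q, C) = Mul(C, 3) = Mul(3, C))
Mul(-213, Add(-617, Function('o')(Function('S')(3, 2), 20))) = Mul(-213, Add(-617, Mul(3, 20))) = Mul(-213, Add(-617, 60)) = Mul(-213, -557) = 118641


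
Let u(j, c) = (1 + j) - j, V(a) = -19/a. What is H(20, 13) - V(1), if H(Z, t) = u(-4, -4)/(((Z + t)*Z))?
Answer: 12541/660 ≈ 19.002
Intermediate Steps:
u(j, c) = 1
H(Z, t) = 1/(Z*(Z + t)) (H(Z, t) = 1/((Z + t)*Z) = 1/(Z*(Z + t)))
H(20, 13) - V(1) = 1/(20*(20 + 13)) - (-19)/1 = (1/20)/33 - (-19) = (1/20)*(1/33) - 1*(-19) = 1/660 + 19 = 12541/660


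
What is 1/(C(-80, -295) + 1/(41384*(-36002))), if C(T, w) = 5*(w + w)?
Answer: -1489906768/4395224965601 ≈ -0.00033898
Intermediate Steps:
C(T, w) = 10*w (C(T, w) = 5*(2*w) = 10*w)
1/(C(-80, -295) + 1/(41384*(-36002))) = 1/(10*(-295) + 1/(41384*(-36002))) = 1/(-2950 + (1/41384)*(-1/36002)) = 1/(-2950 - 1/1489906768) = 1/(-4395224965601/1489906768) = -1489906768/4395224965601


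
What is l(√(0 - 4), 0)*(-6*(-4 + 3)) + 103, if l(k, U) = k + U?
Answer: 103 + 12*I ≈ 103.0 + 12.0*I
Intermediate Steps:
l(k, U) = U + k
l(√(0 - 4), 0)*(-6*(-4 + 3)) + 103 = (0 + √(0 - 4))*(-6*(-4 + 3)) + 103 = (0 + √(-4))*(-6*(-1)) + 103 = (0 + 2*I)*6 + 103 = (2*I)*6 + 103 = 12*I + 103 = 103 + 12*I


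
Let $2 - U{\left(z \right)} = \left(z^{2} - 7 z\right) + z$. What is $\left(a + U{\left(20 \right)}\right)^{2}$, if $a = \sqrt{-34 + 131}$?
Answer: $\left(278 - \sqrt{97}\right)^{2} \approx 71905.0$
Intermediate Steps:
$U{\left(z \right)} = 2 - z^{2} + 6 z$ ($U{\left(z \right)} = 2 - \left(\left(z^{2} - 7 z\right) + z\right) = 2 - \left(z^{2} - 6 z\right) = 2 - z^{2} + 6 z$)
$a = \sqrt{97} \approx 9.8489$
$\left(a + U{\left(20 \right)}\right)^{2} = \left(\sqrt{97} + \left(2 - 20^{2} + 6 \cdot 20\right)\right)^{2} = \left(\sqrt{97} + \left(2 - 400 + 120\right)\right)^{2} = \left(\sqrt{97} - 278\right)^{2} = \left(-278 + \sqrt{97}\right)^{2}$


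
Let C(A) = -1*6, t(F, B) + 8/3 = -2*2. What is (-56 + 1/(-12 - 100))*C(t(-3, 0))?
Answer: 18819/56 ≈ 336.05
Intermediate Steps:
t(F, B) = -20/3 (t(F, B) = -8/3 - 2*2 = -8/3 - 4 = -20/3)
C(A) = -6
(-56 + 1/(-12 - 100))*C(t(-3, 0)) = (-56 + 1/(-12 - 100))*(-6) = (-56 + 1/(-112))*(-6) = (-56 - 1/112)*(-6) = -6273/112*(-6) = 18819/56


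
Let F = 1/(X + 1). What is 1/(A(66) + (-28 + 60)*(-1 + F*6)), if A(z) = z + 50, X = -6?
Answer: 5/228 ≈ 0.021930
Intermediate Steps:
A(z) = 50 + z
F = -1/5 (F = 1/(-6 + 1) = 1/(-5) = -1/5 ≈ -0.20000)
1/(A(66) + (-28 + 60)*(-1 + F*6)) = 1/((50 + 66) + (-28 + 60)*(-1 - 1/5*6)) = 1/(116 + 32*(-1 - 6/5)) = 1/(116 + 32*(-11/5)) = 1/(116 - 352/5) = 1/(228/5) = 5/228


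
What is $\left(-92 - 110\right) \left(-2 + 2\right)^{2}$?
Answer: $0$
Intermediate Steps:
$\left(-92 - 110\right) \left(-2 + 2\right)^{2} = - 202 \cdot 0^{2} = \left(-202\right) 0 = 0$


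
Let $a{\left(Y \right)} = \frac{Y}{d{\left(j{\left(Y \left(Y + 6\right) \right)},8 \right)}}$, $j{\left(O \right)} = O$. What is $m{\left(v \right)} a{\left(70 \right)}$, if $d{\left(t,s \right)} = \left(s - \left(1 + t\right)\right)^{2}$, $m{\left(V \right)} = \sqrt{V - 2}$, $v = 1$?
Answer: $\frac{10 i}{4032567} \approx 2.4798 \cdot 10^{-6} i$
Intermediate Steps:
$m{\left(V \right)} = \sqrt{-2 + V}$
$d{\left(t,s \right)} = \left(-1 + s - t\right)^{2}$
$a{\left(Y \right)} = \frac{Y}{\left(-7 + Y \left(6 + Y\right)\right)^{2}}$ ($a{\left(Y \right)} = \frac{Y}{\left(1 + Y \left(Y + 6\right) - 8\right)^{2}} = \frac{Y}{\left(1 + Y \left(6 + Y\right) - 8\right)^{2}} = \frac{Y}{\left(-7 + Y \left(6 + Y\right)\right)^{2}}$)
$m{\left(v \right)} a{\left(70 \right)} = \sqrt{-2 + 1} \frac{70}{\left(-7 + 70 \left(6 + 70\right)\right)^{2}} = \sqrt{-1} \frac{70}{\left(-7 + 70 \cdot 76\right)^{2}} = i \frac{70}{\left(-7 + 5320\right)^{2}} = i \frac{70}{28227969} = i 70 \cdot \frac{1}{28227969} = i \frac{10}{4032567} = \frac{10 i}{4032567}$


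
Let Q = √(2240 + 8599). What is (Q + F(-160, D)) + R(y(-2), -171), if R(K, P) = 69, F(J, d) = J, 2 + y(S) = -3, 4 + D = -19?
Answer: -91 + √10839 ≈ 13.111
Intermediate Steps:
D = -23 (D = -4 - 19 = -23)
y(S) = -5 (y(S) = -2 - 3 = -5)
Q = √10839 ≈ 104.11
(Q + F(-160, D)) + R(y(-2), -171) = (√10839 - 160) + 69 = (-160 + √10839) + 69 = -91 + √10839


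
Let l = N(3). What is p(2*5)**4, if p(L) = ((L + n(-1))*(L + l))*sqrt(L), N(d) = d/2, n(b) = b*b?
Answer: 102428802025/4 ≈ 2.5607e+10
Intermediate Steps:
n(b) = b**2
N(d) = d/2 (N(d) = d*(1/2) = d/2)
l = 3/2 (l = (1/2)*3 = 3/2 ≈ 1.5000)
p(L) = sqrt(L)*(1 + L)*(3/2 + L) (p(L) = ((L + (-1)**2)*(L + 3/2))*sqrt(L) = ((L + 1)*(3/2 + L))*sqrt(L) = ((1 + L)*(3/2 + L))*sqrt(L) = sqrt(L)*(1 + L)*(3/2 + L))
p(2*5)**4 = (sqrt(2*5)*(3 + 2*(2*5)**2 + 5*(2*5))/2)**4 = (sqrt(10)*(3 + 2*10**2 + 5*10)/2)**4 = (sqrt(10)*(3 + 2*100 + 50)/2)**4 = (sqrt(10)*(3 + 200 + 50)/2)**4 = ((1/2)*sqrt(10)*253)**4 = (253*sqrt(10)/2)**4 = 102428802025/4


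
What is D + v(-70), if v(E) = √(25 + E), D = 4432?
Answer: 4432 + 3*I*√5 ≈ 4432.0 + 6.7082*I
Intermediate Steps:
D + v(-70) = 4432 + √(25 - 70) = 4432 + √(-45) = 4432 + 3*I*√5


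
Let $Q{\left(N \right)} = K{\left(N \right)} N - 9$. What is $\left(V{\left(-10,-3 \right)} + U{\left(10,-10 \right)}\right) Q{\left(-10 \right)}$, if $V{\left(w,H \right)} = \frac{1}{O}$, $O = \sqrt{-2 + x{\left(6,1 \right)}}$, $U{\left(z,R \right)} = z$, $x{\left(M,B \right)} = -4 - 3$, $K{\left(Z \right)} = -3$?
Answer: $210 - 7 i \approx 210.0 - 7.0 i$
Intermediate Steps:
$x{\left(M,B \right)} = -7$ ($x{\left(M,B \right)} = -4 - 3 = -7$)
$Q{\left(N \right)} = -9 - 3 N$ ($Q{\left(N \right)} = - 3 N - 9 = -9 - 3 N$)
$O = 3 i$ ($O = \sqrt{-2 - 7} = \sqrt{-9} = 3 i \approx 3.0 i$)
$V{\left(w,H \right)} = - \frac{i}{3}$ ($V{\left(w,H \right)} = \frac{1}{3 i} = - \frac{i}{3}$)
$\left(V{\left(-10,-3 \right)} + U{\left(10,-10 \right)}\right) Q{\left(-10 \right)} = \left(- \frac{i}{3} + 10\right) \left(-9 - -30\right) = \left(10 - \frac{i}{3}\right) \left(-9 + 30\right) = \left(10 - \frac{i}{3}\right) 21 = 210 - 7 i$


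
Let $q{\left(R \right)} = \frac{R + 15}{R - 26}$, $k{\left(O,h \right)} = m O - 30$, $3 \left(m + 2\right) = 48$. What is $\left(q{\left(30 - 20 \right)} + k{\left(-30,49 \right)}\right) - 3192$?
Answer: $- \frac{58297}{16} \approx -3643.6$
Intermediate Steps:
$m = 14$ ($m = -2 + \frac{1}{3} \cdot 48 = -2 + 16 = 14$)
$k{\left(O,h \right)} = -30 + 14 O$ ($k{\left(O,h \right)} = 14 O - 30 = -30 + 14 O$)
$q{\left(R \right)} = \frac{15 + R}{-26 + R}$
$\left(q{\left(30 - 20 \right)} + k{\left(-30,49 \right)}\right) - 3192 = \left(\frac{15 + \left(30 - 20\right)}{-26 + \left(30 - 20\right)} + \left(-30 + 14 \left(-30\right)\right)\right) - 3192 = \left(\frac{15 + 10}{-26 + 10} - 450\right) - 3192 = \left(\frac{1}{-16} \cdot 25 - 450\right) - 3192 = \left(\left(- \frac{1}{16}\right) 25 - 450\right) - 3192 = \left(- \frac{25}{16} - 450\right) - 3192 = - \frac{7225}{16} - 3192 = - \frac{58297}{16}$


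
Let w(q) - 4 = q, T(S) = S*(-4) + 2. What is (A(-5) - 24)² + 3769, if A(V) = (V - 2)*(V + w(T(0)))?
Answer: 4730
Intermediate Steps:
T(S) = 2 - 4*S (T(S) = -4*S + 2 = 2 - 4*S)
w(q) = 4 + q
A(V) = (-2 + V)*(6 + V) (A(V) = (V - 2)*(V + (4 + (2 - 4*0))) = (-2 + V)*(V + (4 + (2 + 0))) = (-2 + V)*(V + (4 + 2)) = (-2 + V)*(V + 6) = (-2 + V)*(6 + V))
(A(-5) - 24)² + 3769 = ((-12 + (-5)² + 4*(-5)) - 24)² + 3769 = ((-12 + 25 - 20) - 24)² + 3769 = (-7 - 24)² + 3769 = (-31)² + 3769 = 961 + 3769 = 4730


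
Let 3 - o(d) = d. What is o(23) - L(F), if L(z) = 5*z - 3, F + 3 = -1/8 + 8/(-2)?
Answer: 149/8 ≈ 18.625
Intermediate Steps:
F = -57/8 (F = -3 + (-1/8 + 8/(-2)) = -3 + (-1*1/8 + 8*(-1/2)) = -3 + (-1/8 - 4) = -3 - 33/8 = -57/8 ≈ -7.1250)
o(d) = 3 - d
L(z) = -3 + 5*z
o(23) - L(F) = (3 - 1*23) - (-3 + 5*(-57/8)) = (3 - 23) - (-3 - 285/8) = -20 - 1*(-309/8) = -20 + 309/8 = 149/8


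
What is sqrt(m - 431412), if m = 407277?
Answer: I*sqrt(24135) ≈ 155.35*I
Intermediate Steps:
sqrt(m - 431412) = sqrt(407277 - 431412) = sqrt(-24135) = I*sqrt(24135)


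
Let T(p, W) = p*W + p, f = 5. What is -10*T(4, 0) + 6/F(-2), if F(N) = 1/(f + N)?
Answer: -22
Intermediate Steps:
T(p, W) = p + W*p (T(p, W) = W*p + p = p + W*p)
F(N) = 1/(5 + N)
-10*T(4, 0) + 6/F(-2) = -40*(1 + 0) + 6/(1/(5 - 2)) = -40 + 6/(1/3) = -10*4 + 6/(⅓) = -40 + 6*3 = -40 + 18 = -22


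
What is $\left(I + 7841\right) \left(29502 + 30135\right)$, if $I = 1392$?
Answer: $550628421$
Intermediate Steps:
$\left(I + 7841\right) \left(29502 + 30135\right) = \left(1392 + 7841\right) \left(29502 + 30135\right) = 9233 \cdot 59637 = 550628421$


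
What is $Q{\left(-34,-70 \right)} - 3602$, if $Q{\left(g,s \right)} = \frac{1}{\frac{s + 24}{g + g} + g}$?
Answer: $- \frac{4081100}{1133} \approx -3602.0$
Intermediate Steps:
$Q{\left(g,s \right)} = \frac{1}{g + \frac{24 + s}{2 g}}$ ($Q{\left(g,s \right)} = \frac{1}{\frac{24 + s}{2 g} + g} = \frac{1}{g + \frac{24 + s}{2 g}}$)
$Q{\left(-34,-70 \right)} - 3602 = 2 \left(-34\right) \frac{1}{24 - 70 + 2 \left(-34\right)^{2}} - 3602 = 2 \left(-34\right) \frac{1}{24 - 70 + 2 \cdot 1156} - 3602 = 2 \left(-34\right) \frac{1}{24 - 70 + 2312} - 3602 = 2 \left(-34\right) \frac{1}{2266} - 3602 = - \frac{34}{1133} - 3602 = - \frac{4081100}{1133}$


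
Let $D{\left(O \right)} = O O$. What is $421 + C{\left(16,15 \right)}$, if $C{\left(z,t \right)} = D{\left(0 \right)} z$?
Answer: $421$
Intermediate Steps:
$D{\left(O \right)} = O^{2}$
$C{\left(z,t \right)} = 0$ ($C{\left(z,t \right)} = 0^{2} z = 0 z = 0$)
$421 + C{\left(16,15 \right)} = 421 + 0 = 421$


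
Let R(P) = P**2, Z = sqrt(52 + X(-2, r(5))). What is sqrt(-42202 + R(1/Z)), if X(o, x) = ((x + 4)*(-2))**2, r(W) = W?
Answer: I*sqrt(1491587394)/188 ≈ 205.43*I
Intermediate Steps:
X(o, x) = (-8 - 2*x)**2 (X(o, x) = ((4 + x)*(-2))**2 = (-8 - 2*x)**2)
Z = 2*sqrt(94) (Z = sqrt(52 + 4*(4 + 5)**2) = sqrt(52 + 4*9**2) = sqrt(52 + 4*81) = sqrt(52 + 324) = sqrt(376) = 2*sqrt(94) ≈ 19.391)
sqrt(-42202 + R(1/Z)) = sqrt(-42202 + (1/(2*sqrt(94)))**2) = sqrt(-42202 + (sqrt(94)/188)**2) = sqrt(-42202 + 1/376) = sqrt(-15867951/376) = I*sqrt(1491587394)/188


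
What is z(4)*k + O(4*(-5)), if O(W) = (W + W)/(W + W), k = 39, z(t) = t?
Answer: 157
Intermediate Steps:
O(W) = 1 (O(W) = (2*W)/((2*W)) = (2*W)*(1/(2*W)) = 1)
z(4)*k + O(4*(-5)) = 4*39 + 1 = 156 + 1 = 157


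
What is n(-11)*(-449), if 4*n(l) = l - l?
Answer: 0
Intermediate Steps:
n(l) = 0 (n(l) = (l - l)/4 = (¼)*0 = 0)
n(-11)*(-449) = 0*(-449) = 0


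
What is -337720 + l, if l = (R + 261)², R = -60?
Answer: -297319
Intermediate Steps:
l = 40401 (l = (-60 + 261)² = 201² = 40401)
-337720 + l = -337720 + 40401 = -297319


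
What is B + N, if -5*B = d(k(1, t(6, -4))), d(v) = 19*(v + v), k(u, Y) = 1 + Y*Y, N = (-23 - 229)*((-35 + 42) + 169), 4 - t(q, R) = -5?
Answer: -224876/5 ≈ -44975.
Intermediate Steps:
t(q, R) = 9 (t(q, R) = 4 - 1*(-5) = 4 + 5 = 9)
N = -44352 (N = -252*(7 + 169) = -252*176 = -44352)
k(u, Y) = 1 + Y²
d(v) = 38*v (d(v) = 19*(2*v) = 38*v)
B = -3116/5 (B = -38*(1 + 9²)/5 = -38*(1 + 81)/5 = -38*82/5 = -⅕*3116 = -3116/5 ≈ -623.20)
B + N = -3116/5 - 44352 = -224876/5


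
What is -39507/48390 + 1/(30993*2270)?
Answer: -46324662923/56740589715 ≈ -0.81643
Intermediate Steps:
-39507/48390 + 1/(30993*2270) = -39507*1/48390 + (1/30993)*(1/2270) = -13169/16130 + 1/70354110 = -46324662923/56740589715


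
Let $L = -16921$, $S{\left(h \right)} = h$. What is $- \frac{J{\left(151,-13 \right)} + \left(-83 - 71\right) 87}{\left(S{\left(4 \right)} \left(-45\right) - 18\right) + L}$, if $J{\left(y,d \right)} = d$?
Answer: $- \frac{13411}{17119} \approx -0.7834$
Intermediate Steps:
$- \frac{J{\left(151,-13 \right)} + \left(-83 - 71\right) 87}{\left(S{\left(4 \right)} \left(-45\right) - 18\right) + L} = - \frac{-13 + \left(-83 - 71\right) 87}{\left(4 \left(-45\right) - 18\right) - 16921} = - \frac{-13 - 13398}{\left(-180 - 18\right) - 16921} = - \frac{-13 - 13398}{-198 - 16921} = - \frac{-13411}{-17119} = - \frac{\left(-13411\right) \left(-1\right)}{17119} = \left(-1\right) \frac{13411}{17119} = - \frac{13411}{17119}$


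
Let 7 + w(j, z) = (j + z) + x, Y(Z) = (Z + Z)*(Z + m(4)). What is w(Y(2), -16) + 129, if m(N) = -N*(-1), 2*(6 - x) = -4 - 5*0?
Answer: 138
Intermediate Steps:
x = 8 (x = 6 - (-4 - 5*0)/2 = 6 - (-4 + 0)/2 = 6 - ½*(-4) = 6 + 2 = 8)
m(N) = N
Y(Z) = 2*Z*(4 + Z) (Y(Z) = (Z + Z)*(Z + 4) = (2*Z)*(4 + Z) = 2*Z*(4 + Z))
w(j, z) = 1 + j + z (w(j, z) = -7 + ((j + z) + 8) = -7 + (8 + j + z) = 1 + j + z)
w(Y(2), -16) + 129 = (1 + 2*2*(4 + 2) - 16) + 129 = (1 + 2*2*6 - 16) + 129 = (1 + 24 - 16) + 129 = 9 + 129 = 138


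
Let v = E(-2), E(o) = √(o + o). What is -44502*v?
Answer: -89004*I ≈ -89004.0*I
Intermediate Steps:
E(o) = √2*√o (E(o) = √(2*o) = √2*√o)
v = 2*I (v = √2*√(-2) = √2*(I*√2) = 2*I ≈ 2.0*I)
-44502*v = -89004*I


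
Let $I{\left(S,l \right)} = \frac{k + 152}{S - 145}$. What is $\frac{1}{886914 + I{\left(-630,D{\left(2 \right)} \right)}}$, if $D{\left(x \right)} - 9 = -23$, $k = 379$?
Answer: $\frac{775}{687357819} \approx 1.1275 \cdot 10^{-6}$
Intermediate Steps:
$D{\left(x \right)} = -14$ ($D{\left(x \right)} = 9 - 23 = -14$)
$I{\left(S,l \right)} = \frac{531}{-145 + S}$ ($I{\left(S,l \right)} = \frac{379 + 152}{S - 145} = \frac{531}{-145 + S}$)
$\frac{1}{886914 + I{\left(-630,D{\left(2 \right)} \right)}} = \frac{1}{886914 + \frac{531}{-145 - 630}} = \frac{1}{886914 + \frac{531}{-775}} = \frac{1}{886914 + 531 \left(- \frac{1}{775}\right)} = \frac{1}{886914 - \frac{531}{775}} = \frac{1}{\frac{687357819}{775}} = \frac{775}{687357819}$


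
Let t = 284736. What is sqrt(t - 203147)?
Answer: sqrt(81589) ≈ 285.64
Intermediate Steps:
sqrt(t - 203147) = sqrt(284736 - 203147) = sqrt(81589)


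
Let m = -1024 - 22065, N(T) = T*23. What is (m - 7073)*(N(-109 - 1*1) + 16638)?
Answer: -425525496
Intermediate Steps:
N(T) = 23*T
m = -23089
(m - 7073)*(N(-109 - 1*1) + 16638) = (-23089 - 7073)*(23*(-109 - 1*1) + 16638) = -30162*(23*(-109 - 1) + 16638) = -30162*(23*(-110) + 16638) = -30162*(-2530 + 16638) = -30162*14108 = -425525496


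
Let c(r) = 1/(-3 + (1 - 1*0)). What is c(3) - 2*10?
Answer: -41/2 ≈ -20.500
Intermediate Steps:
c(r) = -1/2 (c(r) = 1/(-3 + (1 + 0)) = 1/(-3 + 1) = 1/(-2) = -1/2)
c(3) - 2*10 = -1/2 - 2*10 = -1/2 - 20 = -41/2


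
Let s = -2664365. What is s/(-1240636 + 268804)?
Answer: 2664365/971832 ≈ 2.7416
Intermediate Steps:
s/(-1240636 + 268804) = -2664365/(-1240636 + 268804) = -2664365/(-971832) = -2664365*(-1/971832) = 2664365/971832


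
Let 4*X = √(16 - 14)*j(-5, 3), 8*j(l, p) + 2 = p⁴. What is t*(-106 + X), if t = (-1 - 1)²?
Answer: -424 + 79*√2/8 ≈ -410.03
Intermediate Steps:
j(l, p) = -¼ + p⁴/8
X = 79*√2/32 (X = (√(16 - 14)*(-¼ + (⅛)*3⁴))/4 = (√2*(-¼ + (⅛)*81))/4 = (√2*(-¼ + 81/8))/4 = (√2*(79/8))/4 = (79*√2/8)/4 = 79*√2/32 ≈ 3.4913)
t = 4 (t = (-2)² = 4)
t*(-106 + X) = 4*(-106 + 79*√2/32) = -424 + 79*√2/8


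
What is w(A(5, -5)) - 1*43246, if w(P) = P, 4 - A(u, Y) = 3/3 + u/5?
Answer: -43244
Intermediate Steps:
A(u, Y) = 3 - u/5 (A(u, Y) = 4 - (3/3 + u/5) = 4 - (3*(1/3) + u*(1/5)) = 4 - (1 + u/5) = 4 + (-1 - u/5) = 3 - u/5)
w(A(5, -5)) - 1*43246 = (3 - 1/5*5) - 1*43246 = (3 - 1) - 43246 = 2 - 43246 = -43244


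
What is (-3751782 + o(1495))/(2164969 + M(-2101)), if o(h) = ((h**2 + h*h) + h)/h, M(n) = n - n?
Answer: -3748791/2164969 ≈ -1.7316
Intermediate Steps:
M(n) = 0
o(h) = (h + 2*h**2)/h (o(h) = ((h**2 + h**2) + h)/h = (2*h**2 + h)/h = (h + 2*h**2)/h)
(-3751782 + o(1495))/(2164969 + M(-2101)) = (-3751782 + (1 + 2*1495))/(2164969 + 0) = (-3751782 + (1 + 2990))/2164969 = (-3751782 + 2991)*(1/2164969) = -3748791*1/2164969 = -3748791/2164969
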